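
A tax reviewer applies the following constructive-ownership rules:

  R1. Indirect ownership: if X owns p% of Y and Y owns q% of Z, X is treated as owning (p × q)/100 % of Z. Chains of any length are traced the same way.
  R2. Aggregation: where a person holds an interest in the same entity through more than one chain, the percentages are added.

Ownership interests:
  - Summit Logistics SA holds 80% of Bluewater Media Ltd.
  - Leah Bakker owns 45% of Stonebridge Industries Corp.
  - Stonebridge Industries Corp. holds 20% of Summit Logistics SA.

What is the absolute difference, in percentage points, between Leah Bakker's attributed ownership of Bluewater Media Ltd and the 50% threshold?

Chain via Stonebridge Industries Corp. → Summit Logistics SA (R1): 45% × 20% × 80% = 7.2% of Bluewater Media Ltd.
7.2% falls short of the 50% threshold by 42.8 percentage points.

42.8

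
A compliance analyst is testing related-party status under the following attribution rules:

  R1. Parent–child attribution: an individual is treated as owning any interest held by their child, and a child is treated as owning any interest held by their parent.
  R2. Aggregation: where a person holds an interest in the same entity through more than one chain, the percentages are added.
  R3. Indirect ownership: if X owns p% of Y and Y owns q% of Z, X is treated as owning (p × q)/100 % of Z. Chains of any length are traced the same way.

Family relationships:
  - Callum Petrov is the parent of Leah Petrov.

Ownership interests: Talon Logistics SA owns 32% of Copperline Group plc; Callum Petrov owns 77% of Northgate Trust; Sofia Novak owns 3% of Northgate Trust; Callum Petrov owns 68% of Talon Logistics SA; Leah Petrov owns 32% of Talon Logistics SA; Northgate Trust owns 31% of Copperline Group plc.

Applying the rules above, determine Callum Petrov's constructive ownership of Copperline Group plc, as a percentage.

55.87%

By parent–child attribution (R1), Callum Petrov is treated as also owning Leah Petrov's interest in Talon Logistics SA, giving 68% + 32% = 100%.
Chain via Talon Logistics SA (R3): 100% × 32% = 32% of Copperline Group plc.
Chain via Northgate Trust (R3): 77% × 31% = 23.87% of Copperline Group plc.
Aggregating (R2): 32% + 23.87% = 55.87%.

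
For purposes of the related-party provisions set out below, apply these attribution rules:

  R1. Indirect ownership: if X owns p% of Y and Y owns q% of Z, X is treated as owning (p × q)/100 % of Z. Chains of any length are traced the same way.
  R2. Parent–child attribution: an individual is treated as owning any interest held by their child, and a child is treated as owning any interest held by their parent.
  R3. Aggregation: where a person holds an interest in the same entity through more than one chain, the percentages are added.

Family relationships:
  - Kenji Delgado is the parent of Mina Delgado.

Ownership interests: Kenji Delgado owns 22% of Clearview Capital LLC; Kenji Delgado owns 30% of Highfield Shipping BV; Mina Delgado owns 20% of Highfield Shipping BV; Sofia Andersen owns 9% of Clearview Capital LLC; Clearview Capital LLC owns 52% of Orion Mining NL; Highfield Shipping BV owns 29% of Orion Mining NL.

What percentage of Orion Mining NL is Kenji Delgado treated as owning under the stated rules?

By parent–child attribution (R2), Kenji Delgado is treated as also owning Mina Delgado's interest in Highfield Shipping BV, giving 30% + 20% = 50%.
Chain via Clearview Capital LLC (R1): 22% × 52% = 11.44% of Orion Mining NL.
Chain via Highfield Shipping BV (R1): 50% × 29% = 14.5% of Orion Mining NL.
Aggregating (R3): 11.44% + 14.5% = 25.94%.

25.94%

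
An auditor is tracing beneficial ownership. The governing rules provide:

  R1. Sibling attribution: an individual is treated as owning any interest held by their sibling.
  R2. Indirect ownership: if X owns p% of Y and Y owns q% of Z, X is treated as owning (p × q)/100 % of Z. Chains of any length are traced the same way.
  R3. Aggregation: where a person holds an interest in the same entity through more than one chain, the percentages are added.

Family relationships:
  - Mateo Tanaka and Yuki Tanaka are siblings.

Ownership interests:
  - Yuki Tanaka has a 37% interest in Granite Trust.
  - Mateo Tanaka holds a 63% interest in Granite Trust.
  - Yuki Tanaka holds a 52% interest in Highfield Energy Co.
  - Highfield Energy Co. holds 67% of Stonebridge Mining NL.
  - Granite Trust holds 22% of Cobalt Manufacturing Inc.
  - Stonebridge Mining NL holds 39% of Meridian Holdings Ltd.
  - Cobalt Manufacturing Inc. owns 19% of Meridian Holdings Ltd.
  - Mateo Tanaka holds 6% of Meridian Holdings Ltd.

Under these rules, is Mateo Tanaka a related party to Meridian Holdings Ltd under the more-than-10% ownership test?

By sibling attribution (R1), Mateo Tanaka is treated as also owning Yuki Tanaka's interest in Granite Trust, giving 63% + 37% = 100%.
By sibling attribution (R1), Mateo Tanaka is treated as owning Yuki Tanaka's 52% interest in Highfield Energy Co.
Chain via Granite Trust → Cobalt Manufacturing Inc. (R2): 100% × 22% × 19% = 4.18% of Meridian Holdings Ltd.
Direct interest in Meridian Holdings Ltd: 6%.
Chain via Highfield Energy Co. → Stonebridge Mining NL (R2): 52% × 67% × 39% = 13.5876% of Meridian Holdings Ltd.
Aggregating (R3): 4.18% + 6% + 13.5876% = 23.7676%.
23.7676% exceeds the 10% threshold, so Mateo is a related party to Meridian Holdings Ltd.

Yes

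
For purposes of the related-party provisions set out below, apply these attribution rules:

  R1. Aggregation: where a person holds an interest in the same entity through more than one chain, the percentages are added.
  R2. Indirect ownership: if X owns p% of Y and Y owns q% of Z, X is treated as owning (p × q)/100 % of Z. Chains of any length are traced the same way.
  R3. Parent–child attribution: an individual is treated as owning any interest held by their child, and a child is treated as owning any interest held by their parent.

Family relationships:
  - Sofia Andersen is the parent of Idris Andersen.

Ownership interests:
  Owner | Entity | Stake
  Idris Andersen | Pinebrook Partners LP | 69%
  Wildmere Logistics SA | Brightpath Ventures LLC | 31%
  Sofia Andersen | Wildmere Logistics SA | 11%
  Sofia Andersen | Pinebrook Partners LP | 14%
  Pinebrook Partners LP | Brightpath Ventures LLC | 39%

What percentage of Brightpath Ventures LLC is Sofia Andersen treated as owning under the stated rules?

35.78%

By parent–child attribution (R3), Sofia Andersen is treated as also owning Idris Andersen's interest in Pinebrook Partners LP, giving 14% + 69% = 83%.
Chain via Wildmere Logistics SA (R2): 11% × 31% = 3.41% of Brightpath Ventures LLC.
Chain via Pinebrook Partners LP (R2): 83% × 39% = 32.37% of Brightpath Ventures LLC.
Aggregating (R1): 3.41% + 32.37% = 35.78%.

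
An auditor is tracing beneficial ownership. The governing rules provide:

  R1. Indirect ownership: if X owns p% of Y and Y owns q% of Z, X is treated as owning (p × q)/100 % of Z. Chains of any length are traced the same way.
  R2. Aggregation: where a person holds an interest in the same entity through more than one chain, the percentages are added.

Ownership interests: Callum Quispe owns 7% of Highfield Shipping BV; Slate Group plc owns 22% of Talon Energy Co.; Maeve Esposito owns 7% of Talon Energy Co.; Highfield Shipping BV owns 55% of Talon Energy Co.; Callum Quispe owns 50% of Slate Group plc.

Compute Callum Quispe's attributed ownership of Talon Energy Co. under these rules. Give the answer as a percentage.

14.85%

Chain via Highfield Shipping BV (R1): 7% × 55% = 3.85% of Talon Energy Co.
Chain via Slate Group plc (R1): 50% × 22% = 11% of Talon Energy Co.
Aggregating (R2): 3.85% + 11% = 14.85%.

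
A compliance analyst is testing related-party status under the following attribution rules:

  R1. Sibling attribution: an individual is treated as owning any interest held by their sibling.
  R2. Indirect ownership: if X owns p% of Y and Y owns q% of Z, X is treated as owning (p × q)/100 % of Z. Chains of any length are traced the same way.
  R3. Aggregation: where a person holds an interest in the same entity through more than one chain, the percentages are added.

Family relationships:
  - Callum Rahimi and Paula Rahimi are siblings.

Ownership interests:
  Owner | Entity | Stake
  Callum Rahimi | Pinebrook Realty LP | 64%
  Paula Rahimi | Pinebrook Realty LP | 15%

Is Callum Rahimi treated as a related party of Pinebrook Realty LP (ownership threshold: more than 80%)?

No

By sibling attribution (R1), Callum Rahimi is treated as also owning Paula Rahimi's interest in Pinebrook Realty LP, giving 64% + 15% = 79%.
Direct interest in Pinebrook Realty LP: 79%.
79% does not exceed the 80% threshold, so Callum is not a related party to Pinebrook Realty LP.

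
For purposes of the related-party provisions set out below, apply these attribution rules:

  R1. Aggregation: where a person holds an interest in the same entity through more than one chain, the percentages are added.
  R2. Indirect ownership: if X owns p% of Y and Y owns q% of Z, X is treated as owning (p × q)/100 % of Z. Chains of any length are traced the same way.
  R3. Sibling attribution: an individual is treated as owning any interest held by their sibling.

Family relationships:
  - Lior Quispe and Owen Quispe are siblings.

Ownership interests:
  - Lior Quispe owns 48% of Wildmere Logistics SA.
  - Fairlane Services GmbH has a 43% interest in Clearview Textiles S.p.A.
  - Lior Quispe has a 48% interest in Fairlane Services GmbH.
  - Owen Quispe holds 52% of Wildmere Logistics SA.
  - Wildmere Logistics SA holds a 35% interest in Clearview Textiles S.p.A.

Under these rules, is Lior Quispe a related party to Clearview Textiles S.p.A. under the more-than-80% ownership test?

By sibling attribution (R3), Lior Quispe is treated as also owning Owen Quispe's interest in Wildmere Logistics SA, giving 48% + 52% = 100%.
Chain via Fairlane Services GmbH (R2): 48% × 43% = 20.64% of Clearview Textiles S.p.A.
Chain via Wildmere Logistics SA (R2): 100% × 35% = 35% of Clearview Textiles S.p.A.
Aggregating (R1): 20.64% + 35% = 55.64%.
55.64% does not exceed the 80% threshold, so Lior is not a related party to Clearview Textiles S.p.A.

No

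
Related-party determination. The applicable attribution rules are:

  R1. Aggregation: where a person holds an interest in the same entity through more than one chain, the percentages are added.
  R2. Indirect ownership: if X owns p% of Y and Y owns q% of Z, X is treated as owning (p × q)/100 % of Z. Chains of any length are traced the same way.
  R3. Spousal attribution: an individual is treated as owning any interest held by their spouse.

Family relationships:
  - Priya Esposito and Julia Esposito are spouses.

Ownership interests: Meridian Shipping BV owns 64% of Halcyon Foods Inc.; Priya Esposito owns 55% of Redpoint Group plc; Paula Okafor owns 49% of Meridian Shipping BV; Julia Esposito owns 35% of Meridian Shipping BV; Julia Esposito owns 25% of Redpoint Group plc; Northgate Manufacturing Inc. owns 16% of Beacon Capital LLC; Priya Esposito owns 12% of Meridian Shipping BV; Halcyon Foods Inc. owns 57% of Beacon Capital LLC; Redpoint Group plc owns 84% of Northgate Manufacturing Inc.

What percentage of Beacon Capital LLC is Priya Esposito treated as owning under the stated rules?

By spousal attribution (R3), Priya Esposito is treated as also owning Julia Esposito's interest in Meridian Shipping BV, giving 12% + 35% = 47%.
By spousal attribution (R3), Priya Esposito is treated as also owning Julia Esposito's interest in Redpoint Group plc, giving 55% + 25% = 80%.
Chain via Meridian Shipping BV → Halcyon Foods Inc. (R2): 47% × 64% × 57% = 17.1456% of Beacon Capital LLC.
Chain via Redpoint Group plc → Northgate Manufacturing Inc. (R2): 80% × 84% × 16% = 10.752% of Beacon Capital LLC.
Aggregating (R1): 17.1456% + 10.752% = 27.8976%.

27.8976%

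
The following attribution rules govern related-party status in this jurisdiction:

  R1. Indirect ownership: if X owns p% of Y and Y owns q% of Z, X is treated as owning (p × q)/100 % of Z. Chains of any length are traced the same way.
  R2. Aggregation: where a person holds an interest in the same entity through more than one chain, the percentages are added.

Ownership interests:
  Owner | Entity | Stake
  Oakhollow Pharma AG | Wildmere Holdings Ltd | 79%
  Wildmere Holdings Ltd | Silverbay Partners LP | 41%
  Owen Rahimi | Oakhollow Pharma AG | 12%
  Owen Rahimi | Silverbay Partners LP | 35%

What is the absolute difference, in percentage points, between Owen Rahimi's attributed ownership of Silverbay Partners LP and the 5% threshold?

33.8868

Chain via Oakhollow Pharma AG → Wildmere Holdings Ltd (R1): 12% × 79% × 41% = 3.8868% of Silverbay Partners LP.
Direct interest in Silverbay Partners LP: 35%.
Aggregating (R2): 3.8868% + 35% = 38.8868%.
38.8868% exceeds the 5% threshold by 33.8868 percentage points.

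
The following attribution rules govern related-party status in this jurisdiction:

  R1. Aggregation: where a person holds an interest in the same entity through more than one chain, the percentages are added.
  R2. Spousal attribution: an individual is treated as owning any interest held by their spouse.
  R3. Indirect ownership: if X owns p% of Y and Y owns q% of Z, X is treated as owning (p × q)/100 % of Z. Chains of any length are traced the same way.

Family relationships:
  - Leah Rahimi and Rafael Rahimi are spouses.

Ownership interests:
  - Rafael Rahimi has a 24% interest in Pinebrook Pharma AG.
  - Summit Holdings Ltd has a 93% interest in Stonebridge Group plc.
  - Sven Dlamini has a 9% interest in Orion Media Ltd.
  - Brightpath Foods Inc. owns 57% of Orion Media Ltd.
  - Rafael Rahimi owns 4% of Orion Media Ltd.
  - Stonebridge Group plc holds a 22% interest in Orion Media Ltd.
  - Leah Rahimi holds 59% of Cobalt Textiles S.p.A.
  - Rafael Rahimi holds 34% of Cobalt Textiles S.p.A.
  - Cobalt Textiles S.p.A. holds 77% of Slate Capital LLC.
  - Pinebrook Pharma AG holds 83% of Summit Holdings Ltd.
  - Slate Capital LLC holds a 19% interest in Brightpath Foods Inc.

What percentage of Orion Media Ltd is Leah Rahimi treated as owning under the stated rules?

15.830995%

By spousal attribution (R2), Leah Rahimi is treated as also owning Rafael Rahimi's interest in Cobalt Textiles S.p.A, giving 59% + 34% = 93%.
By spousal attribution (R2), Leah Rahimi is treated as owning Rafael Rahimi's 24% interest in Pinebrook Pharma AG.
By spousal attribution (R2), Leah Rahimi is treated as owning Rafael Rahimi's 4% interest in Orion Media Ltd.
Chain via Cobalt Textiles S.p.A. → Slate Capital LLC → Brightpath Foods Inc. (R3): 93% × 77% × 19% × 57% = 7.755363% of Orion Media Ltd.
Chain via Pinebrook Pharma AG → Summit Holdings Ltd → Stonebridge Group plc (R3): 24% × 83% × 93% × 22% = 4.075632% of Orion Media Ltd.
Direct interest in Orion Media Ltd: 4%.
Aggregating (R1): 7.755363% + 4.075632% + 4% = 15.830995%.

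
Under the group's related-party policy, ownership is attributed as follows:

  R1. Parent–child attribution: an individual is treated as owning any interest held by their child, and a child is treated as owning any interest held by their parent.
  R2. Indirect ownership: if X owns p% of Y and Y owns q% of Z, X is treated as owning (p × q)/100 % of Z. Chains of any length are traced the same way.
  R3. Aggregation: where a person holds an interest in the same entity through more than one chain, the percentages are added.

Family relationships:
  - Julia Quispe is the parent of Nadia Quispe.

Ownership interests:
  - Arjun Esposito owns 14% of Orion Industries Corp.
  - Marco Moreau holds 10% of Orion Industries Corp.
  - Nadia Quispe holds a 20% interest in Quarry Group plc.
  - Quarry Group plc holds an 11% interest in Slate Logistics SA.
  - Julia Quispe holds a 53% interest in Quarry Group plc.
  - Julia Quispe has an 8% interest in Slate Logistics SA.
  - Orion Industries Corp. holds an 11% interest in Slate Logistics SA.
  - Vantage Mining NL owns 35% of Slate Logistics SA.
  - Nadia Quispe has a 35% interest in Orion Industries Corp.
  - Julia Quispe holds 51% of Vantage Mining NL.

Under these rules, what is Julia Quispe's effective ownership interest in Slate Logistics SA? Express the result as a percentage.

By parent–child attribution (R1), Julia Quispe is treated as also owning Nadia Quispe's interest in Quarry Group plc, giving 53% + 20% = 73%.
By parent–child attribution (R1), Julia Quispe is treated as owning Nadia Quispe's 35% interest in Orion Industries Corp.
Chain via Quarry Group plc (R2): 73% × 11% = 8.03% of Slate Logistics SA.
Chain via Vantage Mining NL (R2): 51% × 35% = 17.85% of Slate Logistics SA.
Direct interest in Slate Logistics SA: 8%.
Chain via Orion Industries Corp. (R2): 35% × 11% = 3.85% of Slate Logistics SA.
Aggregating (R3): 8.03% + 17.85% + 8% + 3.85% = 37.73%.

37.73%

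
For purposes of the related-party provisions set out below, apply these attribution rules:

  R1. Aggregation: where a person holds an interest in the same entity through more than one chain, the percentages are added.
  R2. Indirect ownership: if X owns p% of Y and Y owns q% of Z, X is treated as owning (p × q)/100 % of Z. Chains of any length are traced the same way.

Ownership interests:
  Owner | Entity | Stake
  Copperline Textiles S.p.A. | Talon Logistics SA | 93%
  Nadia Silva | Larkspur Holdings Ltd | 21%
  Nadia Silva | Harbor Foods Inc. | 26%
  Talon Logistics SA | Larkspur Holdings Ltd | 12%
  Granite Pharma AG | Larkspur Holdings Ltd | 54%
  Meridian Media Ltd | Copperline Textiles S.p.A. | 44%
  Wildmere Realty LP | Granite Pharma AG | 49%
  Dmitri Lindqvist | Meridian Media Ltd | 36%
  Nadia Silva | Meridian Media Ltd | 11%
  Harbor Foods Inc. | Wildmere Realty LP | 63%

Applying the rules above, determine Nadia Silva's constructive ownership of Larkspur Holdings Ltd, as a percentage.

25.874292%

Chain via Meridian Media Ltd → Copperline Textiles S.p.A. → Talon Logistics SA (R2): 11% × 44% × 93% × 12% = 0.540144% of Larkspur Holdings Ltd.
Chain via Harbor Foods Inc. → Wildmere Realty LP → Granite Pharma AG (R2): 26% × 63% × 49% × 54% = 4.334148% of Larkspur Holdings Ltd.
Direct interest in Larkspur Holdings Ltd: 21%.
Aggregating (R1): 0.540144% + 4.334148% + 21% = 25.874292%.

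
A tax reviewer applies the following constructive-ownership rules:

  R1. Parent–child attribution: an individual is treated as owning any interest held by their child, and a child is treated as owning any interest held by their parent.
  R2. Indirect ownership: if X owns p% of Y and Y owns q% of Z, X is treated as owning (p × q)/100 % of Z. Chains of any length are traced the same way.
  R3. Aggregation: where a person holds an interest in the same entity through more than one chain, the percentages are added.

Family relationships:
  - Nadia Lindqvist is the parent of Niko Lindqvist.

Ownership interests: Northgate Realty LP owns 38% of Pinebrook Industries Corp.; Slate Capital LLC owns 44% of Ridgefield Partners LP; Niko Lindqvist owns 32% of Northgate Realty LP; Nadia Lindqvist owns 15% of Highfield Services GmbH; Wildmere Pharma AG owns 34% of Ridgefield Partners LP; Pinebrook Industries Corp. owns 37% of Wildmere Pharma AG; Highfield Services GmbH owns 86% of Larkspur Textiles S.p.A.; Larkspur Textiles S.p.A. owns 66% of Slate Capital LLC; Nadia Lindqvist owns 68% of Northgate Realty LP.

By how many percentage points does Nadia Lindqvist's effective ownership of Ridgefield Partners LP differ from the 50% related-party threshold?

By parent–child attribution (R1), Nadia Lindqvist is treated as also owning Niko Lindqvist's interest in Northgate Realty LP, giving 68% + 32% = 100%.
Chain via Highfield Services GmbH → Larkspur Textiles S.p.A. → Slate Capital LLC (R2): 15% × 86% × 66% × 44% = 3.74616% of Ridgefield Partners LP.
Chain via Northgate Realty LP → Pinebrook Industries Corp. → Wildmere Pharma AG (R2): 100% × 38% × 37% × 34% = 4.7804% of Ridgefield Partners LP.
Aggregating (R3): 3.74616% + 4.7804% = 8.52656%.
8.52656% falls short of the 50% threshold by 41.47344 percentage points.

41.47344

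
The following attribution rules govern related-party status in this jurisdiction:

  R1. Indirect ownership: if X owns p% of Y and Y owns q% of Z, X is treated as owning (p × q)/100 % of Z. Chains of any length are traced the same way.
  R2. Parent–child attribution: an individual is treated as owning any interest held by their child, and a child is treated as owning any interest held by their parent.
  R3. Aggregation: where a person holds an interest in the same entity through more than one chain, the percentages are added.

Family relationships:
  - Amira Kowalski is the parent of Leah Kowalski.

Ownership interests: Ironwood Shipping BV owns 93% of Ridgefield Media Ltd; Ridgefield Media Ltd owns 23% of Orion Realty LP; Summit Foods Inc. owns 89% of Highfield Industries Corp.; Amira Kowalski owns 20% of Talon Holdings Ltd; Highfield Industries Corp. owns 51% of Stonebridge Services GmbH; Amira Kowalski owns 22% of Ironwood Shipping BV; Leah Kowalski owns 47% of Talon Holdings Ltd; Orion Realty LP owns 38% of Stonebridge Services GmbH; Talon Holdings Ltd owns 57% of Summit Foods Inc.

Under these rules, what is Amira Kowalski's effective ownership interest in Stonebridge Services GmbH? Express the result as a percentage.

By parent–child attribution (R2), Amira Kowalski is treated as also owning Leah Kowalski's interest in Talon Holdings Ltd, giving 20% + 47% = 67%.
Chain via Talon Holdings Ltd → Summit Foods Inc. → Highfield Industries Corp. (R1): 67% × 57% × 89% × 51% = 17.334441% of Stonebridge Services GmbH.
Chain via Ironwood Shipping BV → Ridgefield Media Ltd → Orion Realty LP (R1): 22% × 93% × 23% × 38% = 1.788204% of Stonebridge Services GmbH.
Aggregating (R3): 17.334441% + 1.788204% = 19.122645%.

19.122645%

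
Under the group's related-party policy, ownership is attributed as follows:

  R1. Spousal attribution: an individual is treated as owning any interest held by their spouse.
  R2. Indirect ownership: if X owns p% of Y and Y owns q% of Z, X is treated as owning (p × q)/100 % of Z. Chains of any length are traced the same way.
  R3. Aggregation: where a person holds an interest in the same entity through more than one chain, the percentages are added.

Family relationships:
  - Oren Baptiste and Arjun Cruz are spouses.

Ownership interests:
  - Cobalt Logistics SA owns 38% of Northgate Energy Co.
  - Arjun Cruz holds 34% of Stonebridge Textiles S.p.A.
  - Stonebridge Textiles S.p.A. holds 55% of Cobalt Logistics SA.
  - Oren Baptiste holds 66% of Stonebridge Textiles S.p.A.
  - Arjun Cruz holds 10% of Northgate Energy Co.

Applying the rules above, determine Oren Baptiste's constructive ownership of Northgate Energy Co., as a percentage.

30.9%

By spousal attribution (R1), Oren Baptiste is treated as also owning Arjun Cruz's interest in Stonebridge Textiles S.p.A, giving 66% + 34% = 100%.
By spousal attribution (R1), Oren Baptiste is treated as owning Arjun Cruz's 10% interest in Northgate Energy Co.
Chain via Stonebridge Textiles S.p.A. → Cobalt Logistics SA (R2): 100% × 55% × 38% = 20.9% of Northgate Energy Co.
Direct interest in Northgate Energy Co: 10%.
Aggregating (R3): 20.9% + 10% = 30.9%.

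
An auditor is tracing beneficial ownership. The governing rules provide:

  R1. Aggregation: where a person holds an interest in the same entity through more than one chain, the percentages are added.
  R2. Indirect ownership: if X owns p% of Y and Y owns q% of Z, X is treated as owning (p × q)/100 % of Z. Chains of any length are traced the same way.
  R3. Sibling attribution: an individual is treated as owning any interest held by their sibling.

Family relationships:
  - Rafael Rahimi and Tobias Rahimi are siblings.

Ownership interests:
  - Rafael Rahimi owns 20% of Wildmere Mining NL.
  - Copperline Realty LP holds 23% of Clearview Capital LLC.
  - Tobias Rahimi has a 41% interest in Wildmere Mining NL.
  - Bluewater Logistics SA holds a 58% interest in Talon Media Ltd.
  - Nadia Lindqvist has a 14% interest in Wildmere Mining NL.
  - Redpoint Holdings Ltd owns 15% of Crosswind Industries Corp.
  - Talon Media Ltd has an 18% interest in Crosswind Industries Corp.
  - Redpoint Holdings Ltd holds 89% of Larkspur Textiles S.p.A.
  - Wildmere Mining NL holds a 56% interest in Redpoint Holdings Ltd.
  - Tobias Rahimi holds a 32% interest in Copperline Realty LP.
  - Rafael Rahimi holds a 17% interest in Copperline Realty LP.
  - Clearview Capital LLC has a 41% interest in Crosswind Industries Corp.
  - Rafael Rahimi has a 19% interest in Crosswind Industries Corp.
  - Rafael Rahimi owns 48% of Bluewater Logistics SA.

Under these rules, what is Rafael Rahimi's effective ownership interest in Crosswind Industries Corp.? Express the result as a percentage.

33.7559%

By sibling attribution (R3), Rafael Rahimi is treated as also owning Tobias Rahimi's interest in Copperline Realty LP, giving 17% + 32% = 49%.
By sibling attribution (R3), Rafael Rahimi is treated as also owning Tobias Rahimi's interest in Wildmere Mining NL, giving 20% + 41% = 61%.
Chain via Copperline Realty LP → Clearview Capital LLC (R2): 49% × 23% × 41% = 4.6207% of Crosswind Industries Corp.
Chain via Wildmere Mining NL → Redpoint Holdings Ltd (R2): 61% × 56% × 15% = 5.124% of Crosswind Industries Corp.
Chain via Bluewater Logistics SA → Talon Media Ltd (R2): 48% × 58% × 18% = 5.0112% of Crosswind Industries Corp.
Direct interest in Crosswind Industries Corp: 19%.
Aggregating (R1): 4.6207% + 5.124% + 5.0112% + 19% = 33.7559%.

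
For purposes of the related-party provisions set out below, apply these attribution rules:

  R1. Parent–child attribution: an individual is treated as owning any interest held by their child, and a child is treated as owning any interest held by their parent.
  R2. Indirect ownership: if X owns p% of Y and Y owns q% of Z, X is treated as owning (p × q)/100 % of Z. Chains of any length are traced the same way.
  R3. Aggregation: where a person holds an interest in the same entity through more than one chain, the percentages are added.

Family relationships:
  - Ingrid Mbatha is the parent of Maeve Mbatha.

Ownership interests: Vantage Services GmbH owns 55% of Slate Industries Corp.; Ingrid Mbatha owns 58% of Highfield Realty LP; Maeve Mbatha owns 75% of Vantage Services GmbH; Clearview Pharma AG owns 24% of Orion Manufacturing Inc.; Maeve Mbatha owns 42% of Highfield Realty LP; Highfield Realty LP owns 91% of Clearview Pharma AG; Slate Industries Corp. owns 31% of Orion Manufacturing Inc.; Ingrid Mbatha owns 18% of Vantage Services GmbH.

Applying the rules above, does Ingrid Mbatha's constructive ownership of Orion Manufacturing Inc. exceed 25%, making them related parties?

By parent–child attribution (R1), Ingrid Mbatha is treated as also owning Maeve Mbatha's interest in Highfield Realty LP, giving 58% + 42% = 100%.
By parent–child attribution (R1), Ingrid Mbatha is treated as also owning Maeve Mbatha's interest in Vantage Services GmbH, giving 18% + 75% = 93%.
Chain via Highfield Realty LP → Clearview Pharma AG (R2): 100% × 91% × 24% = 21.84% of Orion Manufacturing Inc.
Chain via Vantage Services GmbH → Slate Industries Corp. (R2): 93% × 55% × 31% = 15.8565% of Orion Manufacturing Inc.
Aggregating (R3): 21.84% + 15.8565% = 37.6965%.
37.6965% exceeds the 25% threshold, so Ingrid is a related party to Orion Manufacturing Inc.

Yes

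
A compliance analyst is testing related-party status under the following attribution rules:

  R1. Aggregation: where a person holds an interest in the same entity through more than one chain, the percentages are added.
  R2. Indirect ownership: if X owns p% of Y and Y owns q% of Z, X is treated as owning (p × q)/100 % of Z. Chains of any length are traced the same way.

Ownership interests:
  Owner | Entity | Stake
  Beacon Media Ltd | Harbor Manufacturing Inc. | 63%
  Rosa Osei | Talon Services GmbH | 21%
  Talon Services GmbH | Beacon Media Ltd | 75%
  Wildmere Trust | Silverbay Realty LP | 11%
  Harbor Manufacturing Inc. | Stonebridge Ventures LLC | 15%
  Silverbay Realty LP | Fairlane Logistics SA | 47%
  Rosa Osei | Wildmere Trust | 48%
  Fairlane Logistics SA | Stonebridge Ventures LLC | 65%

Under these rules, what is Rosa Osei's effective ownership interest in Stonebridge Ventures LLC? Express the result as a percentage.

Chain via Talon Services GmbH → Beacon Media Ltd → Harbor Manufacturing Inc. (R2): 21% × 75% × 63% × 15% = 1.488375% of Stonebridge Ventures LLC.
Chain via Wildmere Trust → Silverbay Realty LP → Fairlane Logistics SA (R2): 48% × 11% × 47% × 65% = 1.61304% of Stonebridge Ventures LLC.
Aggregating (R1): 1.488375% + 1.61304% = 3.101415%.

3.101415%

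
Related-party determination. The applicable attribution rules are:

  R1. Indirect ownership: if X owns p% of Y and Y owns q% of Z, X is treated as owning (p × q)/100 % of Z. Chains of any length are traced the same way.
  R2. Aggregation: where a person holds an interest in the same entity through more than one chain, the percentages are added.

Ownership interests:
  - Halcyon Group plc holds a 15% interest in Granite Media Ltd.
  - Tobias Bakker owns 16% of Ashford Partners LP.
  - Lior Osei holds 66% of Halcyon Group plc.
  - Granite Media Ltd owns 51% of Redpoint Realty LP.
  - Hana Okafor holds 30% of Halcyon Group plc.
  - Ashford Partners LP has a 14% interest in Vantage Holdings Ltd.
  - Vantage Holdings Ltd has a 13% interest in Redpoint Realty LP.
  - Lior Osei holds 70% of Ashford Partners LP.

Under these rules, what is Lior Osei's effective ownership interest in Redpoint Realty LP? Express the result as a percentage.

Chain via Ashford Partners LP → Vantage Holdings Ltd (R1): 70% × 14% × 13% = 1.274% of Redpoint Realty LP.
Chain via Halcyon Group plc → Granite Media Ltd (R1): 66% × 15% × 51% = 5.049% of Redpoint Realty LP.
Aggregating (R2): 1.274% + 5.049% = 6.323%.

6.323%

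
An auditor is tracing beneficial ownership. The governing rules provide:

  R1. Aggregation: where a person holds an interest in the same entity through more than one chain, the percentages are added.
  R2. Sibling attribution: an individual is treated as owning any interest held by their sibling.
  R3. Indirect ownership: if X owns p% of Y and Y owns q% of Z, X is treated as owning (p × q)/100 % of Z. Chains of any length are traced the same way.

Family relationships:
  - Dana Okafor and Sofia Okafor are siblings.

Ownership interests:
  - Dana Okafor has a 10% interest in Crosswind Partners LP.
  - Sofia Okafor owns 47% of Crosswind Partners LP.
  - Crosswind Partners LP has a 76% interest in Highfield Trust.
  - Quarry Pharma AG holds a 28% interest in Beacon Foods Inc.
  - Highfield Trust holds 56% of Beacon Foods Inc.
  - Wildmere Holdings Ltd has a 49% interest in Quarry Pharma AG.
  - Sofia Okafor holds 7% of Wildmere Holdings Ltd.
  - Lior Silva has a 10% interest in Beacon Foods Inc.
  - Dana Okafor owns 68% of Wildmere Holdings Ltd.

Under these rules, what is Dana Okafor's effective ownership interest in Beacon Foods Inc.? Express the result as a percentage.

By sibling attribution (R2), Dana Okafor is treated as also owning Sofia Okafor's interest in Wildmere Holdings Ltd, giving 68% + 7% = 75%.
By sibling attribution (R2), Dana Okafor is treated as also owning Sofia Okafor's interest in Crosswind Partners LP, giving 10% + 47% = 57%.
Chain via Wildmere Holdings Ltd → Quarry Pharma AG (R3): 75% × 49% × 28% = 10.29% of Beacon Foods Inc.
Chain via Crosswind Partners LP → Highfield Trust (R3): 57% × 76% × 56% = 24.2592% of Beacon Foods Inc.
Aggregating (R1): 10.29% + 24.2592% = 34.5492%.

34.5492%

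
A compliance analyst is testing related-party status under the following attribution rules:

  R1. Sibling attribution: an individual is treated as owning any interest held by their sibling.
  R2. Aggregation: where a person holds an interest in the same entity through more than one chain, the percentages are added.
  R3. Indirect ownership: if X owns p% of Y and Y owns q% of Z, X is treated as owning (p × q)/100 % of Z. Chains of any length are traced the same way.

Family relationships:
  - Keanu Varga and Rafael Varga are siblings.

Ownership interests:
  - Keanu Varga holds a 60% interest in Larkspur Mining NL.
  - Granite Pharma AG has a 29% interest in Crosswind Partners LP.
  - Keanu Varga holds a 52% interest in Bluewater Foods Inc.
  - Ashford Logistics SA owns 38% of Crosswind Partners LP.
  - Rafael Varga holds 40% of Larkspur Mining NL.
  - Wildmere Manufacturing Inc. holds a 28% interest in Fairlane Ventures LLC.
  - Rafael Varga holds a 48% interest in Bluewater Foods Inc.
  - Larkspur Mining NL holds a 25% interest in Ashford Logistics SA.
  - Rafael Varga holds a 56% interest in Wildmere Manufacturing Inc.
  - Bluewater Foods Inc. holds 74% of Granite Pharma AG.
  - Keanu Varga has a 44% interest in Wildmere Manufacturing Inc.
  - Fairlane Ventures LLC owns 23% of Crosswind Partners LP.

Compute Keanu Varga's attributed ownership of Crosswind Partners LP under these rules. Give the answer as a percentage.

By sibling attribution (R1), Keanu Varga is treated as also owning Rafael Varga's interest in Bluewater Foods Inc, giving 52% + 48% = 100%.
By sibling attribution (R1), Keanu Varga is treated as also owning Rafael Varga's interest in Larkspur Mining NL, giving 60% + 40% = 100%.
By sibling attribution (R1), Keanu Varga is treated as also owning Rafael Varga's interest in Wildmere Manufacturing Inc, giving 44% + 56% = 100%.
Chain via Bluewater Foods Inc. → Granite Pharma AG (R3): 100% × 74% × 29% = 21.46% of Crosswind Partners LP.
Chain via Larkspur Mining NL → Ashford Logistics SA (R3): 100% × 25% × 38% = 9.5% of Crosswind Partners LP.
Chain via Wildmere Manufacturing Inc. → Fairlane Ventures LLC (R3): 100% × 28% × 23% = 6.44% of Crosswind Partners LP.
Aggregating (R2): 21.46% + 9.5% + 6.44% = 37.4%.

37.4%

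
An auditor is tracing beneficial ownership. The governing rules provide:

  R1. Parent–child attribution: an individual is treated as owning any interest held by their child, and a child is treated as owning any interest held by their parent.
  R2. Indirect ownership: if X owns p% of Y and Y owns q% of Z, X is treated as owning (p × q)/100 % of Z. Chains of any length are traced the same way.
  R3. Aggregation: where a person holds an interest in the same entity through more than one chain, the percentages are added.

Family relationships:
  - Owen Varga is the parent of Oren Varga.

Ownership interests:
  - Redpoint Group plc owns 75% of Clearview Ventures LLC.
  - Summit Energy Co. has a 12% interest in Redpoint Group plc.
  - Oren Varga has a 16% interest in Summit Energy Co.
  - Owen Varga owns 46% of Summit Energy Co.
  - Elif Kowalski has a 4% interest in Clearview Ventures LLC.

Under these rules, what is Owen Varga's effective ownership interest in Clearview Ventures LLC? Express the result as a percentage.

By parent–child attribution (R1), Owen Varga is treated as also owning Oren Varga's interest in Summit Energy Co, giving 46% + 16% = 62%.
Chain via Summit Energy Co. → Redpoint Group plc (R2): 62% × 12% × 75% = 5.58% of Clearview Ventures LLC.

5.58%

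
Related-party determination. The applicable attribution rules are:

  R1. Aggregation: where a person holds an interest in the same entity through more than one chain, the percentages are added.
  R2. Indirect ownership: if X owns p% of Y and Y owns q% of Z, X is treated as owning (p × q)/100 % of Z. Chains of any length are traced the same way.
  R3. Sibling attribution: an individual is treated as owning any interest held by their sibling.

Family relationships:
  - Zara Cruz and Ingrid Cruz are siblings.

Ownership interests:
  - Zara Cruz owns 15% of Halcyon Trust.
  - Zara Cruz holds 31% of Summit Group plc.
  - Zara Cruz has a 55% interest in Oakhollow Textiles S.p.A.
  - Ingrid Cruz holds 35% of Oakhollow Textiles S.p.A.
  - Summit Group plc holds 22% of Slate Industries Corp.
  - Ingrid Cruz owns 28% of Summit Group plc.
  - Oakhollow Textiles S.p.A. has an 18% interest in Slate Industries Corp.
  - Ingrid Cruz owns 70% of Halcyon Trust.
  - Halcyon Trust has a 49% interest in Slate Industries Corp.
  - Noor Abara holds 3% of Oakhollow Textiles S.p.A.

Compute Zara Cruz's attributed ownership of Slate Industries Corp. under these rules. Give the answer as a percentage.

70.83%

By sibling attribution (R3), Zara Cruz is treated as also owning Ingrid Cruz's interest in Oakhollow Textiles S.p.A, giving 55% + 35% = 90%.
By sibling attribution (R3), Zara Cruz is treated as also owning Ingrid Cruz's interest in Halcyon Trust, giving 15% + 70% = 85%.
By sibling attribution (R3), Zara Cruz is treated as also owning Ingrid Cruz's interest in Summit Group plc, giving 31% + 28% = 59%.
Chain via Oakhollow Textiles S.p.A. (R2): 90% × 18% = 16.2% of Slate Industries Corp.
Chain via Halcyon Trust (R2): 85% × 49% = 41.65% of Slate Industries Corp.
Chain via Summit Group plc (R2): 59% × 22% = 12.98% of Slate Industries Corp.
Aggregating (R1): 16.2% + 41.65% + 12.98% = 70.83%.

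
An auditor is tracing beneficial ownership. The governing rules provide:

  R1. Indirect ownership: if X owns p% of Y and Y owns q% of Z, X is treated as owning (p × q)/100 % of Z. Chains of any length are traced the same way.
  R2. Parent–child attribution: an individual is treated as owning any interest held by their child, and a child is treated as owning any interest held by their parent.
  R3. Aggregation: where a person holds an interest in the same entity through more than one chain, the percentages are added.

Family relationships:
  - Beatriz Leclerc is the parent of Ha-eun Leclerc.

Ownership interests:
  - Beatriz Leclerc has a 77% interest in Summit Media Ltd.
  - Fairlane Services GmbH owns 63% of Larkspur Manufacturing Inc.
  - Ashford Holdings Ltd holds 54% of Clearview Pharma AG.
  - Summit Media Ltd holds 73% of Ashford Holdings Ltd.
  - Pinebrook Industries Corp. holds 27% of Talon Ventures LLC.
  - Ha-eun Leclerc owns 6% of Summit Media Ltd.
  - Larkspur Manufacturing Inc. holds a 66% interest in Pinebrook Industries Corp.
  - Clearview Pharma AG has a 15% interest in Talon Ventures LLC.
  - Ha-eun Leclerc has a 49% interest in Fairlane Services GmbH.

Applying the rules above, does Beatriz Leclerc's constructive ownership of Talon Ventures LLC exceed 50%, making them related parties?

By parent–child attribution (R2), Beatriz Leclerc is treated as also owning Ha-eun Leclerc's interest in Summit Media Ltd, giving 77% + 6% = 83%.
By parent–child attribution (R2), Beatriz Leclerc is treated as owning Ha-eun Leclerc's 49% interest in Fairlane Services GmbH.
Chain via Summit Media Ltd → Ashford Holdings Ltd → Clearview Pharma AG (R1): 83% × 73% × 54% × 15% = 4.90779% of Talon Ventures LLC.
Chain via Fairlane Services GmbH → Larkspur Manufacturing Inc. → Pinebrook Industries Corp. (R1): 49% × 63% × 66% × 27% = 5.501034% of Talon Ventures LLC.
Aggregating (R3): 4.90779% + 5.501034% = 10.408824%.
10.408824% does not exceed the 50% threshold, so Beatriz is not a related party to Talon Ventures LLC.

No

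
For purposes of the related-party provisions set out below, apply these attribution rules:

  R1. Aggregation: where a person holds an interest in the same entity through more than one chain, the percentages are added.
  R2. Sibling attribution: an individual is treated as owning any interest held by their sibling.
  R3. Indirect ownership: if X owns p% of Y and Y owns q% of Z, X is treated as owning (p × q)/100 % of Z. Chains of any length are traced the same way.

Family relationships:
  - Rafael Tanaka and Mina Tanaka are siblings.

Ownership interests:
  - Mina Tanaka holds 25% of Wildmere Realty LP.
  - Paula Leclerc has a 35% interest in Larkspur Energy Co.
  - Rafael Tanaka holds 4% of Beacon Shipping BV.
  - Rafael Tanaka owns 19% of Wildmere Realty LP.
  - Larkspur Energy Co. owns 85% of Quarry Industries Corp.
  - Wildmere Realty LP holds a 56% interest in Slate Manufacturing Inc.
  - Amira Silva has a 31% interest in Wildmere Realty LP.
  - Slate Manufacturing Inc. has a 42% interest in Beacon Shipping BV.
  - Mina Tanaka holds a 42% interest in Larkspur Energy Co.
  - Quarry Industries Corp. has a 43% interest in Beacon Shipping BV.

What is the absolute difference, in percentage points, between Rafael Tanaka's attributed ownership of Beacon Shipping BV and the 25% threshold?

4.6998

By sibling attribution (R2), Rafael Tanaka is treated as also owning Mina Tanaka's interest in Wildmere Realty LP, giving 19% + 25% = 44%.
By sibling attribution (R2), Rafael Tanaka is treated as owning Mina Tanaka's 42% interest in Larkspur Energy Co.
Chain via Wildmere Realty LP → Slate Manufacturing Inc. (R3): 44% × 56% × 42% = 10.3488% of Beacon Shipping BV.
Direct interest in Beacon Shipping BV: 4%.
Chain via Larkspur Energy Co. → Quarry Industries Corp. (R3): 42% × 85% × 43% = 15.351% of Beacon Shipping BV.
Aggregating (R1): 10.3488% + 4% + 15.351% = 29.6998%.
29.6998% exceeds the 25% threshold by 4.6998 percentage points.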